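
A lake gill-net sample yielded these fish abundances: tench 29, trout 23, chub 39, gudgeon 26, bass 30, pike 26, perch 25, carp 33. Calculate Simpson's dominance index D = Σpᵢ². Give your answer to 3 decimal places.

Total N = 29+23+39+26+30+26+25+33 = 231, so the proportions are 0.12554, 0.09957, 0.16883, 0.11255, 0.12987, 0.11255, 0.10823, 0.14286 (working shown to 5 dp, full precision carried).
D = 0.12554² + 0.09957² + 0.16883² + 0.11255² + 0.12987² + 0.11255² + 0.10823² + 0.14286² = 0.01576 + 0.00991 + 0.02850 + 0.01267 + 0.01687 + 0.01267 + 0.01171 + 0.02041 = 0.12850.
To 3 decimal places, D = 0.129.

0.129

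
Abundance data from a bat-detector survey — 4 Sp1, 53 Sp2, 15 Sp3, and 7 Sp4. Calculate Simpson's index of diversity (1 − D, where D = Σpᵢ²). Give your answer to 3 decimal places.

0.503

Total N = 4+53+15+7 = 79, so the proportions are 0.05063, 0.67089, 0.18987, 0.08861 (working shown to 5 dp, full precision carried).
D = 0.05063² + 0.67089² + 0.18987² + 0.08861² = 0.00256 + 0.45009 + 0.03605 + 0.00785 = 0.49656.
So 1 − D = 0.50344, i.e. 0.503 to 3 decimal places.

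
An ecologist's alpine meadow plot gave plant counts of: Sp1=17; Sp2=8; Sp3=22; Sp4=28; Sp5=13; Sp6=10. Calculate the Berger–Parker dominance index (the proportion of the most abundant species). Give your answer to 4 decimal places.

0.2857

Total N = 17+8+22+28+13+10 = 98, so the proportions are 0.173469, 0.081633, 0.22449, 0.285714, 0.132653, 0.102041 (working shown to 6 dp, full precision carried).
The largest proportion is 0.285714, i.e. d = 0.2857 to 4 decimal places.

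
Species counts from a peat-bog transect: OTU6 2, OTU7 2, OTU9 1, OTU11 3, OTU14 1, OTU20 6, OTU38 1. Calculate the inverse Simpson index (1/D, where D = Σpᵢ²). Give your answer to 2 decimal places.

Total N = 2+2+1+3+1+6+1 = 16, so the proportions are 0.125, 0.125, 0.0625, 0.1875, 0.0625, 0.375, 0.0625 (working shown to 6 dp, full precision carried).
D = 0.125² + 0.125² + 0.0625² + 0.1875² + 0.0625² + 0.375² + 0.0625² = 0.015625 + 0.015625 + 0.003906 + 0.035156 + 0.003906 + 0.140625 + 0.003906 = 0.218750.
So 1/D = 4.5714, i.e. 4.57 to 2 decimal places.

4.57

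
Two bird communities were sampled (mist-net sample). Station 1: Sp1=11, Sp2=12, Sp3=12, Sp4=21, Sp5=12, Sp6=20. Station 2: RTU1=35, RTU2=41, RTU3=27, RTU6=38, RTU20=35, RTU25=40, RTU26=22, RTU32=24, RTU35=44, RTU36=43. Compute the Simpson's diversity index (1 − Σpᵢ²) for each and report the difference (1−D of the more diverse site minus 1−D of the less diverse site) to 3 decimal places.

Station 1: N=88, proportions 0.125, 0.13636, 0.13636, 0.23864, 0.13636, 0.22727, giving 1−D = 0.81999 (working shown to 5 dp, full precision carried).
Station 2: N=349, proportions 0.10029, 0.11748, 0.07736, 0.10888, 0.10029, 0.11461, 0.06304, 0.06877, 0.12607, 0.12321, giving 1−D = 0.89533.
Difference = |0.81999 − 0.89533| = 0.07534, i.e. 0.075 to 3 decimal places.

0.075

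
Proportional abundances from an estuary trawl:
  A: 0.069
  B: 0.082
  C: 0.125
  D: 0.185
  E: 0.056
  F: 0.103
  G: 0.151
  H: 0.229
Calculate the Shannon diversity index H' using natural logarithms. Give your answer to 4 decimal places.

Each pᵢ ln pᵢ term (working shown to 6 dp, full precision carried): 0.069×(-2.673649)=-0.184482, 0.082×(-2.501036)=-0.205085, 0.125×(-2.079442)=-0.259930, 0.185×(-1.687399)=-0.312169, 0.056×(-2.882404)=-0.161415, 0.103×(-2.273026)=-0.234122, 0.151×(-1.890475)=-0.285462, 0.229×(-1.474033)=-0.337554.
Sum = -1.980218, so H' = 1.9802.

1.9802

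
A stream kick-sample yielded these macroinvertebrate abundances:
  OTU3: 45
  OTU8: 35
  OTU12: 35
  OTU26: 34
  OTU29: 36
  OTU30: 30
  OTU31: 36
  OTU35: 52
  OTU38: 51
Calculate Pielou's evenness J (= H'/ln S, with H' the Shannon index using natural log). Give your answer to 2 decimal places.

0.99

Total N = 45+35+35+34+36+30+36+52+51 = 354, so the proportions are 0.1271, 0.0989, 0.0989, 0.096, 0.1017, 0.0847, 0.1017, 0.1469, 0.1441 (working shown to 4 dp, full precision carried).
H' = −Σ pᵢ ln pᵢ = −((-0.2622) + (-0.2288) + (-0.2288) + (-0.2250) + (-0.2325) + (-0.2092) + (-0.2325) + (-0.2817) + (-0.2791)) = 2.1797.
With S = 9 species, ln S = 2.1972, so J = 2.1797/2.1972 = 0.9920, i.e. 0.99 to 2 decimal places.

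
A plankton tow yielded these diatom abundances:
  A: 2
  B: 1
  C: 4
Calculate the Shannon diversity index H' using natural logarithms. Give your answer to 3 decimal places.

Total N = 2+1+4 = 7, so the proportions are 0.28571, 0.14286, 0.57143 (working shown to 5 dp, full precision carried).
Each pᵢ ln pᵢ term: 0.28571×(-1.25276)=-0.35793, 0.14286×(-1.94591)=-0.27799, 0.57143×(-0.55962)=-0.31978.
Sum = -0.95570, so H' = 0.956.

0.956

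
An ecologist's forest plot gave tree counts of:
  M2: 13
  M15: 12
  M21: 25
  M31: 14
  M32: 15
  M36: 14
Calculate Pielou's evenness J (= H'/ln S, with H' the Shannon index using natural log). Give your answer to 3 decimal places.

Total N = 13+12+25+14+15+14 = 93, so the proportions are 0.13978, 0.12903, 0.26882, 0.15054, 0.16129, 0.15054 (working shown to 5 dp, full precision carried).
H' = −Σ pᵢ ln pᵢ = −((-0.27505) + (-0.26422) + (-0.35315) + (-0.28505) + (-0.29428) + (-0.28505)) = 1.75680.
With S = 6 species, ln S = 1.79176, so J = 1.75680/1.79176 = 0.98049, i.e. 0.980 to 3 decimal places.

0.980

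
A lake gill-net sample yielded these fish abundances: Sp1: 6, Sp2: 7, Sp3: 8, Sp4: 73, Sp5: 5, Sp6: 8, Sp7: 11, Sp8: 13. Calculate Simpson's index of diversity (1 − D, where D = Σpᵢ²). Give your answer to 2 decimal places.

Total N = 6+7+8+73+5+8+11+13 = 131, so the proportions are 0.0458, 0.0534, 0.0611, 0.5573, 0.0382, 0.0611, 0.084, 0.0992 (working shown to 4 dp, full precision carried).
D = 0.0458² + 0.0534² + 0.0611² + 0.5573² + 0.0382² + 0.0611² + 0.084² + 0.0992² = 0.0021 + 0.0029 + 0.0037 + 0.3105 + 0.0015 + 0.0037 + 0.0071 + 0.0098 = 0.3413.
So 1 − D = 0.6587, i.e. 0.66 to 2 decimal places.

0.66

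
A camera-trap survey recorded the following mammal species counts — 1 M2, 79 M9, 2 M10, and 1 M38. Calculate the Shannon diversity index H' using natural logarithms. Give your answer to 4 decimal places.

0.2433

Total N = 1+79+2+1 = 83, so the proportions are 0.012048, 0.951807, 0.024096, 0.012048 (working shown to 6 dp, full precision carried).
Each pᵢ ln pᵢ term: 0.012048×(-4.418841)=-0.053239, 0.951807×(-0.049393)=-0.047012, 0.024096×(-3.725693)=-0.089776, 0.012048×(-4.418841)=-0.053239.
Sum = -0.243266, so H' = 0.2433.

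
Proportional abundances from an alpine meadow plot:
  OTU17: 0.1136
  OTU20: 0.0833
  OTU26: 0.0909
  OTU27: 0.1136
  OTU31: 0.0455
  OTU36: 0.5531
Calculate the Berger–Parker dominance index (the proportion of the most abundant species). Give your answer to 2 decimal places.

The largest proportion is 0.5531, i.e. d = 0.55 to 2 decimal places.

0.55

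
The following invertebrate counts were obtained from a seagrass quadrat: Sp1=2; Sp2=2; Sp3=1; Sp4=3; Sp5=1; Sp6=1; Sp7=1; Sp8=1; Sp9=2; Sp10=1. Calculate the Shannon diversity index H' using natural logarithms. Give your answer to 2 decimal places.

Total N = 2+2+1+3+1+1+1+1+2+1 = 15, so the proportions are 0.1333, 0.1333, 0.0667, 0.2, 0.0667, 0.0667, 0.0667, 0.0667, 0.1333, 0.0667 (working shown to 4 dp, full precision carried).
Each pᵢ ln pᵢ term: 0.1333×(-2.0149)=-0.2687, 0.1333×(-2.0149)=-0.2687, 0.0667×(-2.7081)=-0.1805, 0.2×(-1.6094)=-0.3219, 0.0667×(-2.7081)=-0.1805, 0.0667×(-2.7081)=-0.1805, 0.0667×(-2.7081)=-0.1805, 0.0667×(-2.7081)=-0.1805, 0.1333×(-2.0149)=-0.2687, 0.0667×(-2.7081)=-0.1805.
Sum = -2.2111, so H' = 2.21.

2.21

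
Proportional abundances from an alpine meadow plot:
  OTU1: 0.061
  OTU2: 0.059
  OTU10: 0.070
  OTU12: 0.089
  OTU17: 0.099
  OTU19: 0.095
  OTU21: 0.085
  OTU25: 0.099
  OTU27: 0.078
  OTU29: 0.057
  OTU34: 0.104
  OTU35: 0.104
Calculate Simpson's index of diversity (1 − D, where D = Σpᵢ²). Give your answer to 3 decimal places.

D = 0.061² + 0.059² + 0.07² + 0.089² + 0.099² + 0.095² + 0.085² + 0.099² + 0.078² + 0.057² + 0.104² + 0.104² = 0.00372 + 0.00348 + 0.00490 + 0.00792 + 0.00980 + 0.00903 + 0.00723 + 0.00980 + 0.00608 + 0.00325 + 0.01082 + 0.01082 = 0.08684 (working shown to 5 dp, full precision carried).
So 1 − D = 0.91316, i.e. 0.913 to 3 decimal places.

0.913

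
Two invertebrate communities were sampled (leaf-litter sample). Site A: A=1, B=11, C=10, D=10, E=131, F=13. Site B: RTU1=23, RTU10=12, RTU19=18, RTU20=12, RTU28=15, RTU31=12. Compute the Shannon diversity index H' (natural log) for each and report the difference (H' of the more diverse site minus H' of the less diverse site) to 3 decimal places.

Site A: N=176, proportions 0.00568, 0.0625, 0.05682, 0.05682, 0.74432, 0.07386, giving H' = 0.94080 (working shown to 5 dp, full precision carried).
Site B: N=92, proportions 0.25, 0.13043, 0.19565, 0.13043, 0.16304, 0.13043, giving H' = 1.75852.
Difference = |0.94080 − 1.75852| = 0.81772, i.e. 0.818 to 3 decimal places.

0.818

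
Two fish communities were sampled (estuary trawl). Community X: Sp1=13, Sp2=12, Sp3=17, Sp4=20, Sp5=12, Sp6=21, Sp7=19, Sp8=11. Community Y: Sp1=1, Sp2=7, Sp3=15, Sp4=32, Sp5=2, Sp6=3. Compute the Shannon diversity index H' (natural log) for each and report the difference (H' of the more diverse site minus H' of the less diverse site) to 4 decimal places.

0.7859

Community X: N=125, proportions 0.104, 0.096, 0.136, 0.16, 0.096, 0.168, 0.152, 0.088, giving H' = 2.049773 (working shown to 6 dp, full precision carried).
Community Y: N=60, proportions 0.016667, 0.116667, 0.25, 0.533333, 0.033333, 0.05, giving H' = 1.263881.
Difference = |2.049773 − 1.263881| = 0.785892, i.e. 0.7859 to 4 decimal places.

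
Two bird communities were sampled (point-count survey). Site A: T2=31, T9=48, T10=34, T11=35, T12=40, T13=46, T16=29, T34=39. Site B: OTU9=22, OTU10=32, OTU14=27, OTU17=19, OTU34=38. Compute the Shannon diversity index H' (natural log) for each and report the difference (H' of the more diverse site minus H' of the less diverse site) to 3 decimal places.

0.486

Site A: N=302, proportions 0.102649, 0.15894, 0.112583, 0.115894, 0.13245, 0.152318, 0.096026, 0.129139, giving H' = 2.065368 (working shown to 6 dp, full precision carried).
Site B: N=138, proportions 0.15942, 0.231884, 0.195652, 0.137681, 0.275362, giving H' = 1.578944.
Difference = |2.065368 − 1.578944| = 0.486424, i.e. 0.486 to 3 decimal places.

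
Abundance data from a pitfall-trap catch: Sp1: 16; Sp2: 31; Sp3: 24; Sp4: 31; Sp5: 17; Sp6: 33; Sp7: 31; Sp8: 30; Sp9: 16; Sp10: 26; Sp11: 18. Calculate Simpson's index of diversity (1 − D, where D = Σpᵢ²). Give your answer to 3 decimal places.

Total N = 16+31+24+31+17+33+31+30+16+26+18 = 273, so the proportions are 0.05861, 0.11355, 0.08791, 0.11355, 0.06227, 0.12088, 0.11355, 0.10989, 0.05861, 0.09524, 0.06593 (working shown to 5 dp, full precision carried).
D = 0.05861² + 0.11355² + 0.08791² + 0.11355² + 0.06227² + 0.12088² + 0.11355² + 0.10989² + 0.05861² + 0.09524² + 0.06593² = 0.00343 + 0.01289 + 0.00773 + 0.01289 + 0.00388 + 0.01461 + 0.01289 + 0.01208 + 0.00343 + 0.00907 + 0.00435 = 0.09726.
So 1 − D = 0.90274, i.e. 0.903 to 3 decimal places.

0.903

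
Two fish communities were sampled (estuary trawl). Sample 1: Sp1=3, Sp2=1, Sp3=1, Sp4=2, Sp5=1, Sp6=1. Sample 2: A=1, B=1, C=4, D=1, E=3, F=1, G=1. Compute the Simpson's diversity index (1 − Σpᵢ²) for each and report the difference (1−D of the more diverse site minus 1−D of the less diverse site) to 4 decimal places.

0.0015

Sample 1: N=9, proportions 0.3333333, 0.1111111, 0.1111111, 0.2222222, 0.1111111, 0.1111111, giving 1−D = 0.7901235 (working shown to 7 dp, full precision carried).
Sample 2: N=12, proportions 0.0833333, 0.0833333, 0.3333333, 0.0833333, 0.25, 0.0833333, 0.0833333, giving 1−D = 0.7916667.
Difference = |0.7901235 − 0.7916667| = 0.0015432, i.e. 0.0015 to 4 decimal places.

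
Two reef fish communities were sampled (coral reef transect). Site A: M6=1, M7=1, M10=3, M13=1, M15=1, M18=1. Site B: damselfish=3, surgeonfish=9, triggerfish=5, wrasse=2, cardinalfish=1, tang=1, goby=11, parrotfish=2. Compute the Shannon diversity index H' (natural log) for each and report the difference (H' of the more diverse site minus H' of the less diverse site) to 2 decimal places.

Site A: N=8, proportions 0.125, 0.125, 0.375, 0.125, 0.125, 0.125, giving H' = 1.6675 (working shown to 4 dp, full precision carried).
Site B: N=34, proportions 0.0882, 0.2647, 0.1471, 0.0588, 0.0294, 0.0294, 0.3235, 0.0588, giving H' = 1.7538.
Difference = |1.6675 − 1.7538| = 0.0863, i.e. 0.09 to 2 decimal places.

0.09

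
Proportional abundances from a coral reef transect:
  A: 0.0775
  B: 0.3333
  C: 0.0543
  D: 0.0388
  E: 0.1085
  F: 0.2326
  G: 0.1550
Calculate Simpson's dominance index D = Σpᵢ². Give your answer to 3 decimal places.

D = 0.0775² + 0.3333² + 0.0543² + 0.0388² + 0.1085² + 0.2326² + 0.155² = 0.00601 + 0.11109 + 0.00295 + 0.00151 + 0.01177 + 0.05410 + 0.02403 = 0.21145 (working shown to 5 dp, full precision carried).
To 3 decimal places, D = 0.211.

0.211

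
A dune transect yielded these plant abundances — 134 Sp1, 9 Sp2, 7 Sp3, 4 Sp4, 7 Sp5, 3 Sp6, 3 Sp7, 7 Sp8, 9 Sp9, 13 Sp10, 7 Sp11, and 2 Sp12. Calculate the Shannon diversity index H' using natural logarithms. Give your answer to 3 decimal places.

Total N = 134+9+7+4+7+3+3+7+9+13+7+2 = 205, so the proportions are 0.65366, 0.0439, 0.03415, 0.01951, 0.03415, 0.01463, 0.01463, 0.03415, 0.0439, 0.06341, 0.03415, 0.00976 (working shown to 5 dp, full precision carried).
Each pᵢ ln pᵢ term: 0.65366×(-0.42517)=-0.27792, 0.0439×(-3.12579)=-0.13723, 0.03415×(-3.37710)=-0.11532, 0.01951×(-3.93672)=-0.07681, 0.03415×(-3.37710)=-0.11532, 0.01463×(-4.22440)=-0.06182, 0.01463×(-4.22440)=-0.06182, 0.03415×(-3.37710)=-0.11532, 0.0439×(-3.12579)=-0.13723, 0.06341×(-2.75806)=-0.17490, 0.03415×(-3.37710)=-0.11532, 0.00976×(-4.62986)=-0.04517.
Sum = -1.43416, so H' = 1.434.

1.434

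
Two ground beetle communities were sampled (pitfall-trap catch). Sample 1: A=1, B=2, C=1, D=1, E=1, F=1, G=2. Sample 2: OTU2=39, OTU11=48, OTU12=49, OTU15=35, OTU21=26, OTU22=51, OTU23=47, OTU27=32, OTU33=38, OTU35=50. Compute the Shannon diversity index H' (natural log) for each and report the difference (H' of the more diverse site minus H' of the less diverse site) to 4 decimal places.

0.3927

Sample 1: N=9, proportions 0.111111, 0.222222, 0.111111, 0.111111, 0.111111, 0.111111, 0.222222, giving H' = 1.889159 (working shown to 6 dp, full precision carried).
Sample 2: N=415, proportions 0.093976, 0.115663, 0.118072, 0.084337, 0.062651, 0.122892, 0.113253, 0.077108, 0.091566, 0.120482, giving H' = 2.281877.
Difference = |1.889159 − 2.281877| = 0.392718, i.e. 0.3927 to 4 decimal places.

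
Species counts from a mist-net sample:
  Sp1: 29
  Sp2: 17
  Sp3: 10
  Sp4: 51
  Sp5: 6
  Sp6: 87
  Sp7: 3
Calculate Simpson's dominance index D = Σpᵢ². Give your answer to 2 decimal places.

Total N = 29+17+10+51+6+87+3 = 203, so the proportions are 0.1429, 0.0837, 0.0493, 0.2512, 0.0296, 0.4286, 0.0148 (working shown to 4 dp, full precision carried).
D = 0.1429² + 0.0837² + 0.0493² + 0.2512² + 0.0296² + 0.4286² + 0.0148² = 0.0204 + 0.0070 + 0.0024 + 0.0631 + 0.0009 + 0.1837 + 0.0002 = 0.2777.
To 2 decimal places, D = 0.28.

0.28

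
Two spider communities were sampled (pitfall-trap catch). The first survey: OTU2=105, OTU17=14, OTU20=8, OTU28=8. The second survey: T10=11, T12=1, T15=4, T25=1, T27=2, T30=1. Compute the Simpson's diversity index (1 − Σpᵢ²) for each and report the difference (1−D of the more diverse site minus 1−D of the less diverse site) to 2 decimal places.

0.26

The first survey: N=135, proportions 0.7778, 0.1037, 0.0593, 0.0593, giving 1−D = 0.3773 (working shown to 4 dp, full precision carried).
The second survey: N=20, proportions 0.55, 0.05, 0.2, 0.05, 0.1, 0.05, giving 1−D = 0.6400.
Difference = |0.3773 − 0.6400| = 0.2627, i.e. 0.26 to 2 decimal places.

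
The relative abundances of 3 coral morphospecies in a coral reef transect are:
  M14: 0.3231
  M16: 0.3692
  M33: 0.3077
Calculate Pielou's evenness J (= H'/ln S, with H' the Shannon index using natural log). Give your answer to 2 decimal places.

1.00

H' = −Σ pᵢ ln pᵢ = −((-0.3650) + (-0.3679) + (-0.3627)) = 1.0956 (working shown to 4 dp, full precision carried).
With S = 3 species, ln S = 1.0986, so J = 1.0956/1.0986 = 0.9972, i.e. 1.00 to 2 decimal places.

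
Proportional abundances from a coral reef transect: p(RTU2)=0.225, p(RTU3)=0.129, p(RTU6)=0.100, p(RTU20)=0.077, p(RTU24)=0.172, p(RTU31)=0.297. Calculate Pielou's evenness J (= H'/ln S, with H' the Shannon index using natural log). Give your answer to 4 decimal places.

H' = −Σ pᵢ ln pᵢ = −((-0.335622) + (-0.264185) + (-0.230259) + (-0.197424) + (-0.302765) + (-0.360565)) = 1.690819 (working shown to 6 dp, full precision carried).
With S = 6 species, ln S = 1.791759, so J = 1.690819/1.791759 = 0.943664, i.e. 0.9437 to 4 decimal places.

0.9437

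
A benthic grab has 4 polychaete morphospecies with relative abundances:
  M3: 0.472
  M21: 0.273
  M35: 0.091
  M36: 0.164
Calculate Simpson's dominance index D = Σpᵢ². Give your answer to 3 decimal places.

D = 0.472² + 0.273² + 0.091² + 0.164² = 0.22278 + 0.07453 + 0.00828 + 0.02690 = 0.33249 (working shown to 5 dp, full precision carried).
To 3 decimal places, D = 0.332.

0.332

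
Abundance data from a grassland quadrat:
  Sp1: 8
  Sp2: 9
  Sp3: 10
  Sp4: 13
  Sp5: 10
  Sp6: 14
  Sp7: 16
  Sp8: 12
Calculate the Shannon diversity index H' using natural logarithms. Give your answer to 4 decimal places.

2.0551

Total N = 8+9+10+13+10+14+16+12 = 92, so the proportions are 0.086957, 0.097826, 0.108696, 0.141304, 0.108696, 0.152174, 0.173913, 0.130435 (working shown to 6 dp, full precision carried).
Each pᵢ ln pᵢ term: 0.086957×(-2.442347)=-0.212378, 0.097826×(-2.324564)=-0.227403, 0.108696×(-2.219203)=-0.241218, 0.141304×(-1.956839)=-0.276510, 0.108696×(-2.219203)=-0.241218, 0.152174×(-1.882731)=-0.286503, 0.173913×(-1.749200)=-0.304209, 0.130435×(-2.036882)=-0.265680.
Sum = -2.055118, so H' = 2.0551.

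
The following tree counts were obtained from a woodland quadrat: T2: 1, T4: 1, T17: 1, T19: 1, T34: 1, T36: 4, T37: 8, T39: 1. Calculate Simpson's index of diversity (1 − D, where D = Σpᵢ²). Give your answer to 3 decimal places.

Total N = 1+1+1+1+1+4+8+1 = 18, so the proportions are 0.05556, 0.05556, 0.05556, 0.05556, 0.05556, 0.22222, 0.44444, 0.05556 (working shown to 5 dp, full precision carried).
D = 0.05556² + 0.05556² + 0.05556² + 0.05556² + 0.05556² + 0.22222² + 0.44444² + 0.05556² = 0.00309 + 0.00309 + 0.00309 + 0.00309 + 0.00309 + 0.04938 + 0.19753 + 0.00309 = 0.26543.
So 1 − D = 0.73457, i.e. 0.735 to 3 decimal places.

0.735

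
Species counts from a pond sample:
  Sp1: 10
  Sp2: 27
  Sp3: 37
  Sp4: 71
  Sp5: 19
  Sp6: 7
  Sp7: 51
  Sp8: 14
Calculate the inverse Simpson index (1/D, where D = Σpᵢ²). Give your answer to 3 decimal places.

Total N = 10+27+37+71+19+7+51+14 = 236, so the proportions are 0.0423729, 0.1144068, 0.1567797, 0.3008475, 0.0805085, 0.029661, 0.2161017, 0.059322 (working shown to 7 dp, full precision carried).
D = 0.0423729² + 0.1144068² + 0.1567797² + 0.3008475² + 0.0805085² + 0.029661² + 0.2161017² + 0.059322² = 0.0017955 + 0.0130889 + 0.0245799 + 0.0905092 + 0.0064816 + 0.0008798 + 0.0466999 + 0.0035191 = 0.1875539.
So 1/D = 5.33180, i.e. 5.332 to 3 decimal places.

5.332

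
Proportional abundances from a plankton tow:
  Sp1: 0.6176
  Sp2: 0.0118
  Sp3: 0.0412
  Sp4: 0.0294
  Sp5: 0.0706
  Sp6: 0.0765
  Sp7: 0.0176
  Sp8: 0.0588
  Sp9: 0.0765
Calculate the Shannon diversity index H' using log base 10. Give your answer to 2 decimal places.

0.61

Each pᵢ log₁₀ pᵢ term (working shown to 4 dp, full precision carried): 0.6176×(-0.2093)=-0.1293, 0.0118×(-1.9281)=-0.0228, 0.0412×(-1.3851)=-0.0571, 0.0294×(-1.5317)=-0.0450, 0.0706×(-1.1512)=-0.0813, 0.0765×(-1.1163)=-0.0854, 0.0176×(-1.7545)=-0.0309, 0.0588×(-1.2306)=-0.0724, 0.0765×(-1.1163)=-0.0854.
Sum = -0.6094, so H' = 0.61.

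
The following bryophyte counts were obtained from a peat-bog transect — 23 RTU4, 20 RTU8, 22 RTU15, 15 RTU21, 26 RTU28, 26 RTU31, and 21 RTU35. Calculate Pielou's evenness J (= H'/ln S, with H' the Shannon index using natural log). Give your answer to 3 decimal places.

Total N = 23+20+22+15+26+26+21 = 153, so the proportions are 0.15033, 0.13072, 0.14379, 0.09804, 0.16993, 0.16993, 0.13725 (working shown to 5 dp, full precision carried).
H' = −Σ pᵢ ln pᵢ = −((-0.28486) + (-0.26597) + (-0.27887) + (-0.22769) + (-0.30118) + (-0.30118) + (-0.27258)) = 1.93233.
With S = 7 species, ln S = 1.94591, so J = 1.93233/1.94591 = 0.99302, i.e. 0.993 to 3 decimal places.

0.993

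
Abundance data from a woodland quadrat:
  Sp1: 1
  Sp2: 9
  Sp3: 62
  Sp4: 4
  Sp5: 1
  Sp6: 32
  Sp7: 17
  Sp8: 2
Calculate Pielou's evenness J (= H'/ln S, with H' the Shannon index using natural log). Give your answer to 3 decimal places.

Total N = 1+9+62+4+1+32+17+2 = 128, so the proportions are 0.00781, 0.07031, 0.48438, 0.03125, 0.00781, 0.25, 0.13281, 0.01562 (working shown to 5 dp, full precision carried).
H' = −Σ pᵢ ln pᵢ = −((-0.03791) + (-0.18667) + (-0.35112) + (-0.10830) + (-0.03791) + (-0.34657) + (-0.26812) + (-0.06498)) = 1.40158.
With S = 8 species, ln S = 2.07944, so J = 1.40158/2.07944 = 0.67402, i.e. 0.674 to 3 decimal places.

0.674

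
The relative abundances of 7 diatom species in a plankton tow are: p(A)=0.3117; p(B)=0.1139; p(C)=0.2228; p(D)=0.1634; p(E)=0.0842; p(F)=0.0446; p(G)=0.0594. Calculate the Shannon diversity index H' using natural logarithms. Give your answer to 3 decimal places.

1.756

Each pᵢ ln pᵢ term (working shown to 5 dp, full precision carried): 0.3117×(-1.16571)=-0.36335, 0.1139×(-2.17243)=-0.24744, 0.2228×(-1.50148)=-0.33453, 0.1634×(-1.81155)=-0.29601, 0.0842×(-2.47456)=-0.20836, 0.0446×(-3.11002)=-0.13871, 0.0594×(-2.82346)=-0.16771.
Sum = -1.75611, so H' = 1.756.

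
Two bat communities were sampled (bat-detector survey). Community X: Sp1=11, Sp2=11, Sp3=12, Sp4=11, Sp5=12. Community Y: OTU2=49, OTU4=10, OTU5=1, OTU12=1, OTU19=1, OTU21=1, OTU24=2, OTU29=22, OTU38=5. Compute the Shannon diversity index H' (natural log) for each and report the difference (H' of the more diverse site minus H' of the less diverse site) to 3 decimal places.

Community X: N=57, proportions 0.19298, 0.19298, 0.21053, 0.19298, 0.21053, giving H' = 1.60852 (working shown to 5 dp, full precision carried).
Community Y: N=92, proportions 0.53261, 0.1087, 0.01087, 0.01087, 0.01087, 0.01087, 0.02174, 0.23913, 0.05435, giving H' = 1.35699.
Difference = |1.60852 − 1.35699| = 0.25153, i.e. 0.252 to 3 decimal places.

0.252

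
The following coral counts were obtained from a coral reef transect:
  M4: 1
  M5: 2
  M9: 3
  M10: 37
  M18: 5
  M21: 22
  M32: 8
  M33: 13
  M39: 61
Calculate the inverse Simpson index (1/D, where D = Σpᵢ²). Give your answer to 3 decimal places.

Total N = 1+2+3+37+5+22+8+13+61 = 152, so the proportions are 0.0065789, 0.0131579, 0.0197368, 0.2434211, 0.0328947, 0.1447368, 0.0526316, 0.0855263, 0.4013158 (working shown to 7 dp, full precision carried).
D = 0.0065789² + 0.0131579² + 0.0197368² + 0.2434211² + 0.0328947² + 0.1447368² + 0.0526316² + 0.0855263² + 0.4013158² = 0.0000433 + 0.0001731 + 0.0003895 + 0.0592538 + 0.0010821 + 0.0209488 + 0.0027701 + 0.0073148 + 0.1610544 = 0.2530298.
So 1/D = 3.95210, i.e. 3.952 to 3 decimal places.

3.952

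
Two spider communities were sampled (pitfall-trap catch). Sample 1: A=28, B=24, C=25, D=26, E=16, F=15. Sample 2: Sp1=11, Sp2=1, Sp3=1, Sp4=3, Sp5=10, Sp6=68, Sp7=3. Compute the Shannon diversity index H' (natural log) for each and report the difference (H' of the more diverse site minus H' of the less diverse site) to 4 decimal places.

0.7260

Sample 1: N=134, proportions 0.208955, 0.179104, 0.186567, 0.19403, 0.119403, 0.11194, giving H' = 1.765455 (working shown to 6 dp, full precision carried).
Sample 2: N=97, proportions 0.113402, 0.010309, 0.010309, 0.030928, 0.103093, 0.701031, 0.030928, giving H' = 1.039444.
Difference = |1.765455 − 1.039444| = 0.726011, i.e. 0.7260 to 4 decimal places.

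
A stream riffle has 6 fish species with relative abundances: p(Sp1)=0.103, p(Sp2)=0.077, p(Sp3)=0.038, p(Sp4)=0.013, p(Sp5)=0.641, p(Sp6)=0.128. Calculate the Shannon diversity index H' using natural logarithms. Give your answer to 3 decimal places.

1.160

Each pᵢ ln pᵢ term (working shown to 5 dp, full precision carried): 0.103×(-2.27303)=-0.23412, 0.077×(-2.56395)=-0.19742, 0.038×(-3.27017)=-0.12427, 0.013×(-4.34281)=-0.05646, 0.641×(-0.44473)=-0.28507, 0.128×(-2.05573)=-0.26313.
Sum = -1.16047, so H' = 1.160.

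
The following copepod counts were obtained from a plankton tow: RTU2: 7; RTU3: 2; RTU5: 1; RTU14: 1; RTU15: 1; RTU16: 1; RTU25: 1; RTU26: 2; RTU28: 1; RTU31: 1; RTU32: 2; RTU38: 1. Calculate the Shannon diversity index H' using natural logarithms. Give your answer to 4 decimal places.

2.1978

Total N = 7+2+1+1+1+1+1+2+1+1+2+1 = 21, so the proportions are 0.333333, 0.095238, 0.047619, 0.047619, 0.047619, 0.047619, 0.047619, 0.095238, 0.047619, 0.047619, 0.095238, 0.047619 (working shown to 6 dp, full precision carried).
Each pᵢ ln pᵢ term: 0.333333×(-1.098612)=-0.366204, 0.095238×(-2.351375)=-0.223941, 0.047619×(-3.044522)=-0.144977, 0.047619×(-3.044522)=-0.144977, 0.047619×(-3.044522)=-0.144977, 0.047619×(-3.044522)=-0.144977, 0.047619×(-3.044522)=-0.144977, 0.095238×(-2.351375)=-0.223941, 0.047619×(-3.044522)=-0.144977, 0.047619×(-3.044522)=-0.144977, 0.095238×(-2.351375)=-0.223941, 0.047619×(-3.044522)=-0.144977.
Sum = -2.197844, so H' = 2.1978.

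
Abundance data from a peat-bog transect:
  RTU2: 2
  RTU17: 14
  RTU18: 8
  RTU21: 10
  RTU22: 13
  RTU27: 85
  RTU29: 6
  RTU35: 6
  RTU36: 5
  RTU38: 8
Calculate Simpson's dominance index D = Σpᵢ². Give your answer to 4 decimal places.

Total N = 2+14+8+10+13+85+6+6+5+8 = 157, so the proportions are 0.012739, 0.089172, 0.050955, 0.063694, 0.082803, 0.541401, 0.038217, 0.038217, 0.031847, 0.050955 (working shown to 6 dp, full precision carried).
D = 0.012739² + 0.089172² + 0.050955² + 0.063694² + 0.082803² + 0.541401² + 0.038217² + 0.038217² + 0.031847² + 0.050955² = 0.000162 + 0.007952 + 0.002596 + 0.004057 + 0.006856 + 0.293115 + 0.001461 + 0.001461 + 0.001014 + 0.002596 = 0.321271.
To 4 decimal places, D = 0.3213.

0.3213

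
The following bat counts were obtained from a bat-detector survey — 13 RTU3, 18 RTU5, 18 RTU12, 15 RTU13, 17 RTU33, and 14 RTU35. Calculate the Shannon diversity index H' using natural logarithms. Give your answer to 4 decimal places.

1.7841

Total N = 13+18+18+15+17+14 = 95, so the proportions are 0.136842, 0.189474, 0.189474, 0.157895, 0.178947, 0.147368 (working shown to 6 dp, full precision carried).
Each pᵢ ln pᵢ term: 0.136842×(-1.988928)=-0.272169, 0.189474×(-1.663505)=-0.315190, 0.189474×(-1.663505)=-0.315190, 0.157895×(-1.845827)=-0.291446, 0.178947×(-1.720664)=-0.307908, 0.147368×(-1.914820)=-0.282184.
Sum = -1.784088, so H' = 1.7841.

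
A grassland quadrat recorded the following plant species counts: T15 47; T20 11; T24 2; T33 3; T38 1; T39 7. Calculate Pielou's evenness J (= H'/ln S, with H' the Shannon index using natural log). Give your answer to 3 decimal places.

Total N = 47+11+2+3+1+7 = 71, so the proportions are 0.66197, 0.15493, 0.02817, 0.04225, 0.01408, 0.09859 (working shown to 5 dp, full precision carried).
H' = −Σ pᵢ ln pᵢ = −((-0.27308) + (-0.28891) + (-0.10055) + (-0.13369) + (-0.06004) + (-0.22841)) = 1.08469.
With S = 6 species, ln S = 1.79176, so J = 1.08469/1.79176 = 0.60538, i.e. 0.605 to 3 decimal places.

0.605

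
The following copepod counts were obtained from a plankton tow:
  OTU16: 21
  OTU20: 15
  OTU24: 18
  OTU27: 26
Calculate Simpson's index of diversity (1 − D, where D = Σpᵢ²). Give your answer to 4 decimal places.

0.7397

Total N = 21+15+18+26 = 80, so the proportions are 0.2625, 0.1875, 0.225, 0.325 (working shown to 6 dp, full precision carried).
D = 0.2625² + 0.1875² + 0.225² + 0.325² = 0.068906 + 0.035156 + 0.050625 + 0.105625 = 0.260313.
So 1 − D = 0.739688, i.e. 0.7397 to 4 decimal places.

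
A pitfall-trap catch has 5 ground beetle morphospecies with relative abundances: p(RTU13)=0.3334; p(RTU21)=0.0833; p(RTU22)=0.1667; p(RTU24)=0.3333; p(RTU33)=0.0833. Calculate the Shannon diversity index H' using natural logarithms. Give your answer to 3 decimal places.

1.445

Each pᵢ ln pᵢ term (working shown to 5 dp, full precision carried): 0.3334×(-1.09841)=-0.36621, 0.0833×(-2.48531)=-0.20703, 0.1667×(-1.79156)=-0.29865, 0.3333×(-1.09871)=-0.36620, 0.0833×(-2.48531)=-0.20703.
Sum = -1.44512, so H' = 1.445.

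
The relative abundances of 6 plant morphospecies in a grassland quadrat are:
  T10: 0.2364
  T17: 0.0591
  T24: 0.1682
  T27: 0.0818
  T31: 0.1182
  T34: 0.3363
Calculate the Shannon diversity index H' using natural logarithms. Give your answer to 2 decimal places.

1.63

Each pᵢ ln pᵢ term (working shown to 4 dp, full precision carried): 0.2364×(-1.4422)=-0.3409, 0.0591×(-2.8285)=-0.1672, 0.1682×(-1.7826)=-0.2998, 0.0818×(-2.5035)=-0.2048, 0.1182×(-2.1354)=-0.2524, 0.3363×(-1.0898)=-0.3665.
Sum = -1.6316, so H' = 1.63.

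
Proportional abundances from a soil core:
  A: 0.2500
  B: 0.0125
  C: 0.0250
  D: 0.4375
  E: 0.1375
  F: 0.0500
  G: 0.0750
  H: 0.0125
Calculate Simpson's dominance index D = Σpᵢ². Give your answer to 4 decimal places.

D = 0.25² + 0.0125² + 0.025² + 0.4375² + 0.1375² + 0.05² + 0.075² + 0.0125² = 0.062500 + 0.000156 + 0.000625 + 0.191406 + 0.018906 + 0.002500 + 0.005625 + 0.000156 = 0.281875 (working shown to 6 dp, full precision carried).
To 4 decimal places, D = 0.2819.

0.2819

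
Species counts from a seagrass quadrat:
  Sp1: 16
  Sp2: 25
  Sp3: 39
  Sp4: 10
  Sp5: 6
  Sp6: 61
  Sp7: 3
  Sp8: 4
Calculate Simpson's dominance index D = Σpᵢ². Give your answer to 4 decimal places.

0.2336

Total N = 16+25+39+10+6+61+3+4 = 164, so the proportions are 0.097561, 0.152439, 0.237805, 0.060976, 0.036585, 0.371951, 0.018293, 0.02439 (working shown to 6 dp, full precision carried).
D = 0.097561² + 0.152439² + 0.237805² + 0.060976² + 0.036585² + 0.371951² + 0.018293² + 0.02439² = 0.009518 + 0.023238 + 0.056551 + 0.003718 + 0.001338 + 0.138348 + 0.000335 + 0.000595 = 0.233641.
To 4 decimal places, D = 0.2336.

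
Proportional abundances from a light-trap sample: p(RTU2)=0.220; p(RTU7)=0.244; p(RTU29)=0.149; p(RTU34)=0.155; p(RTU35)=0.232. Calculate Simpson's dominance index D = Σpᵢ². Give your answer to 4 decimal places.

0.2080

D = 0.22² + 0.244² + 0.149² + 0.155² + 0.232² = 0.048400 + 0.059536 + 0.022201 + 0.024025 + 0.053824 = 0.207986 (working shown to 6 dp, full precision carried).
To 4 decimal places, D = 0.2080.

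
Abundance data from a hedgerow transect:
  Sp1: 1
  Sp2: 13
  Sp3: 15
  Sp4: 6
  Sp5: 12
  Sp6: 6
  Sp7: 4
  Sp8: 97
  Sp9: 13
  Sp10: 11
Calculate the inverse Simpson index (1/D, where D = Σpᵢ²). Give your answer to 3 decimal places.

Total N = 1+13+15+6+12+6+4+97+13+11 = 178, so the proportions are 0.005618, 0.073034, 0.08427, 0.033708, 0.067416, 0.033708, 0.022472, 0.544944, 0.073034, 0.061798 (working shown to 6 dp, full precision carried).
D = 0.005618² + 0.073034² + 0.08427² + 0.033708² + 0.067416² + 0.033708² + 0.022472² + 0.544944² + 0.073034² + 0.061798² = 0.000032 + 0.005334 + 0.007101 + 0.001136 + 0.004545 + 0.001136 + 0.000505 + 0.296964 + 0.005334 + 0.003819 = 0.325906.
So 1/D = 3.06837, i.e. 3.068 to 3 decimal places.

3.068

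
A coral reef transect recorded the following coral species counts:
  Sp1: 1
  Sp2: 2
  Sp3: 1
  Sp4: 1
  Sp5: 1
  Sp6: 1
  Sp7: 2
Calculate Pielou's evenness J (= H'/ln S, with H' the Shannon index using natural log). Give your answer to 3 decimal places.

0.971

Total N = 1+2+1+1+1+1+2 = 9, so the proportions are 0.11111, 0.22222, 0.11111, 0.11111, 0.11111, 0.11111, 0.22222 (working shown to 5 dp, full precision carried).
H' = −Σ pᵢ ln pᵢ = −((-0.24414) + (-0.33424) + (-0.24414) + (-0.24414) + (-0.24414) + (-0.24414) + (-0.33424)) = 1.88916.
With S = 7 species, ln S = 1.94591, so J = 1.88916/1.94591 = 0.97084, i.e. 0.971 to 3 decimal places.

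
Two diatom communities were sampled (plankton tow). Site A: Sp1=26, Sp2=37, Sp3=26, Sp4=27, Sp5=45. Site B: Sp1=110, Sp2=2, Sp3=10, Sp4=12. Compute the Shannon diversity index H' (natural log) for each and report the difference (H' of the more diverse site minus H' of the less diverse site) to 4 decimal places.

0.9480

Site A: N=161, proportions 0.16149068, 0.22981366, 0.16149068, 0.16770186, 0.27950311, giving H' = 1.58256964 (working shown to 8 dp, full precision carried).
Site B: N=134, proportions 0.82089552, 0.01492537, 0.07462687, 0.08955224, giving H' = 0.63452737.
Difference = |1.58256964 − 0.63452737| = 0.94804227, i.e. 0.9480 to 4 decimal places.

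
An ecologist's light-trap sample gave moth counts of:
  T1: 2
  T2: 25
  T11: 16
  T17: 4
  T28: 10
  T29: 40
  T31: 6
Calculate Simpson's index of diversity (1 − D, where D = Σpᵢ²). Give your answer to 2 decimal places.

0.75

Total N = 2+25+16+4+10+40+6 = 103, so the proportions are 0.0194, 0.2427, 0.1553, 0.0388, 0.0971, 0.3883, 0.0583 (working shown to 4 dp, full precision carried).
D = 0.0194² + 0.2427² + 0.1553² + 0.0388² + 0.0971² + 0.3883² + 0.0583² = 0.0004 + 0.0589 + 0.0241 + 0.0015 + 0.0094 + 0.1508 + 0.0034 = 0.2486.
So 1 − D = 0.7514, i.e. 0.75 to 2 decimal places.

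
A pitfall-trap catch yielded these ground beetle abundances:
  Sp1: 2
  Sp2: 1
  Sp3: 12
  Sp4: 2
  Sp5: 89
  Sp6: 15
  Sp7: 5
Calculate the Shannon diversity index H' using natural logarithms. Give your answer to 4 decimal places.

Total N = 2+1+12+2+89+15+5 = 126, so the proportions are 0.015873, 0.007937, 0.095238, 0.015873, 0.706349, 0.119048, 0.039683 (working shown to 6 dp, full precision carried).
Each pᵢ ln pᵢ term: 0.015873×(-4.143135)=-0.065764, 0.007937×(-4.836282)=-0.038383, 0.095238×(-2.351375)=-0.223941, 0.015873×(-4.143135)=-0.065764, 0.706349×(-0.347646)=-0.245559, 0.119048×(-2.128232)=-0.253361, 0.039683×(-3.226844)=-0.128049.
Sum = -1.020821, so H' = 1.0208.

1.0208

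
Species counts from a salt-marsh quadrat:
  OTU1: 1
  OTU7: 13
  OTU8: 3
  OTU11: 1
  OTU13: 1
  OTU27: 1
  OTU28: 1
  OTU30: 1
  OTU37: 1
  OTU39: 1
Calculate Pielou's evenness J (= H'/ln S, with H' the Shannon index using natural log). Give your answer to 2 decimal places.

Total N = 1+13+3+1+1+1+1+1+1+1 = 24, so the proportions are 0.0417, 0.5417, 0.125, 0.0417, 0.0417, 0.0417, 0.0417, 0.0417, 0.0417, 0.0417 (working shown to 4 dp, full precision carried).
H' = −Σ pᵢ ln pᵢ = −((-0.1324) + (-0.3321) + (-0.2599) + (-0.1324) + (-0.1324) + (-0.1324) + (-0.1324) + (-0.1324) + (-0.1324) + (-0.1324)) = 1.6514.
With S = 10 species, ln S = 2.3026, so J = 1.6514/2.3026 = 0.7172, i.e. 0.72 to 2 decimal places.

0.72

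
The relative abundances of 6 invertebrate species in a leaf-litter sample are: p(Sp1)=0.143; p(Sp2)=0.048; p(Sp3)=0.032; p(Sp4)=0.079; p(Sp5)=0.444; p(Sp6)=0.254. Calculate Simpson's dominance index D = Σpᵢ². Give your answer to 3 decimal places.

0.292

D = 0.143² + 0.048² + 0.032² + 0.079² + 0.444² + 0.254² = 0.02045 + 0.00230 + 0.00102 + 0.00624 + 0.19714 + 0.06452 = 0.29167 (working shown to 5 dp, full precision carried).
To 3 decimal places, D = 0.292.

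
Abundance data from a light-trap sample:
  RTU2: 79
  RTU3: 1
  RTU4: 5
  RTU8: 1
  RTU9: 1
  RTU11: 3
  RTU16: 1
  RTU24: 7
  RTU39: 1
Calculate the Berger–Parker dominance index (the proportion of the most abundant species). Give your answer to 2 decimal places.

0.80

Total N = 79+1+5+1+1+3+1+7+1 = 99, so the proportions are 0.798, 0.0101, 0.0505, 0.0101, 0.0101, 0.0303, 0.0101, 0.0707, 0.0101 (working shown to 4 dp, full precision carried).
The largest proportion is 0.798, i.e. d = 0.80 to 2 decimal places.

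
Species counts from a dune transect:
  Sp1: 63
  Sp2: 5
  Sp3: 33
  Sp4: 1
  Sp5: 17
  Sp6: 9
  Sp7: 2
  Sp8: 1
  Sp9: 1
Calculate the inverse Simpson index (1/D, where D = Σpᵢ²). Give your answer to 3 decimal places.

3.191

Total N = 63+5+33+1+17+9+2+1+1 = 132, so the proportions are 0.4772727, 0.0378788, 0.25, 0.0075758, 0.1287879, 0.0681818, 0.0151515, 0.0075758, 0.0075758 (working shown to 7 dp, full precision carried).
D = 0.4772727² + 0.0378788² + 0.25² + 0.0075758² + 0.1287879² + 0.0681818² + 0.0151515² + 0.0075758² + 0.0075758² = 0.2277893 + 0.0014348 + 0.0625000 + 0.0000574 + 0.0165863 + 0.0046488 + 0.0002296 + 0.0000574 + 0.0000574 = 0.3133609.
So 1/D = 3.19121, i.e. 3.191 to 3 decimal places.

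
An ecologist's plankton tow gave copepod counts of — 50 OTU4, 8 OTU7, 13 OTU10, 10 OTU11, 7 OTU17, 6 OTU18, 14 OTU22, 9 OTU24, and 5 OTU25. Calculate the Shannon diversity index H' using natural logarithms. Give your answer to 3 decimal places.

Total N = 50+8+13+10+7+6+14+9+5 = 122, so the proportions are 0.40984, 0.06557, 0.10656, 0.08197, 0.05738, 0.04918, 0.11475, 0.07377, 0.04098 (working shown to 5 dp, full precision carried).
Each pᵢ ln pᵢ term: 0.40984×(-0.89200)=-0.36557, 0.06557×(-2.72458)=-0.17866, 0.10656×(-2.23907)=-0.23859, 0.08197×(-2.50144)=-0.20504, 0.05738×(-2.85811)=-0.16399, 0.04918×(-3.01226)=-0.14814, 0.11475×(-2.16496)=-0.24844, 0.07377×(-2.60680)=-0.19230, 0.04098×(-3.19458)=-0.13093.
Sum = -1.87166, so H' = 1.872.

1.872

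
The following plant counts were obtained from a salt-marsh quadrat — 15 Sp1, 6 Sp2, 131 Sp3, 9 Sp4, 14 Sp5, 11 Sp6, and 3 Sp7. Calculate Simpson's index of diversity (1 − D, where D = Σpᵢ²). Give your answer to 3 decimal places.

Total N = 15+6+131+9+14+11+3 = 189, so the proportions are 0.07937, 0.03175, 0.69312, 0.04762, 0.07407, 0.0582, 0.01587 (working shown to 5 dp, full precision carried).
D = 0.07937² + 0.03175² + 0.69312² + 0.04762² + 0.07407² + 0.0582² + 0.01587² = 0.00630 + 0.00101 + 0.48042 + 0.00227 + 0.00549 + 0.00339 + 0.00025 = 0.49912.
So 1 − D = 0.50088, i.e. 0.501 to 3 decimal places.

0.501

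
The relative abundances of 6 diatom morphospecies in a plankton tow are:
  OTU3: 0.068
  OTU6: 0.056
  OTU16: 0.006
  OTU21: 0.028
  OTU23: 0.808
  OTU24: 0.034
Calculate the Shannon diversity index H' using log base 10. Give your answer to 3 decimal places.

0.331

Each pᵢ log₁₀ pᵢ term (working shown to 5 dp, full precision carried): 0.068×(-1.16749)=-0.07939, 0.056×(-1.25181)=-0.07010, 0.006×(-2.22185)=-0.01333, 0.028×(-1.55284)=-0.04348, 0.808×(-0.09259)=-0.07481, 0.034×(-1.46852)=-0.04993.
Sum = -0.33104, so H' = 0.331.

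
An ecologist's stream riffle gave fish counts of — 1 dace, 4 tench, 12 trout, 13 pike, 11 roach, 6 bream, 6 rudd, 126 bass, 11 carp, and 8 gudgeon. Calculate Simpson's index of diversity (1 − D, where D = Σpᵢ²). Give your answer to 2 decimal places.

Total N = 1+4+12+13+11+6+6+126+11+8 = 198, so the proportions are 0.0051, 0.0202, 0.0606, 0.0657, 0.0556, 0.0303, 0.0303, 0.6364, 0.0556, 0.0404 (working shown to 4 dp, full precision carried).
D = 0.0051² + 0.0202² + 0.0606² + 0.0657² + 0.0556² + 0.0303² + 0.0303² + 0.6364² + 0.0556² + 0.0404² = 0.0000 + 0.0004 + 0.0037 + 0.0043 + 0.0031 + 0.0009 + 0.0009 + 0.4050 + 0.0031 + 0.0016 = 0.4230.
So 1 − D = 0.5770, i.e. 0.58 to 2 decimal places.

0.58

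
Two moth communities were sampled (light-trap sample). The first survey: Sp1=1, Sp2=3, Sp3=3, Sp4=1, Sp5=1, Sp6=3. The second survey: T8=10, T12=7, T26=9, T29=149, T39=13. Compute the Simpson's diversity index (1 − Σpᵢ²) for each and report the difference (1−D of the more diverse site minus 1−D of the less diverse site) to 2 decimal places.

0.43

The first survey: N=12, proportions 0.0833, 0.25, 0.25, 0.0833, 0.0833, 0.25, giving 1−D = 0.7917 (working shown to 4 dp, full precision carried).
The second survey: N=188, proportions 0.0532, 0.0372, 0.0479, 0.7926, 0.0691, giving 1−D = 0.3606.
Difference = |0.7917 − 0.3606| = 0.4311, i.e. 0.43 to 2 decimal places.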